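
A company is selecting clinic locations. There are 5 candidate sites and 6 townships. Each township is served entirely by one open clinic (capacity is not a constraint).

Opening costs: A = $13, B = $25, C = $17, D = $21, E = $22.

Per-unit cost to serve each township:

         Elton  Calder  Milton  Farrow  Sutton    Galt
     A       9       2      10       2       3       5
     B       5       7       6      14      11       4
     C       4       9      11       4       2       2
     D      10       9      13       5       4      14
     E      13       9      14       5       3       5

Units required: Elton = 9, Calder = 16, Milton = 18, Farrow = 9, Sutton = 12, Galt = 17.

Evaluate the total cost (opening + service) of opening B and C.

Total cost: 392

Each township is assigned to its cheapest site among the open ones.
{B, C}: Elton→C 4·9=36, Calder→B 7·16=112, Milton→B 6·18=108, Farrow→C 4·9=36, Sutton→C 2·12=24, Galt→C 2·17=34. Service 350; fixed 42; total 392.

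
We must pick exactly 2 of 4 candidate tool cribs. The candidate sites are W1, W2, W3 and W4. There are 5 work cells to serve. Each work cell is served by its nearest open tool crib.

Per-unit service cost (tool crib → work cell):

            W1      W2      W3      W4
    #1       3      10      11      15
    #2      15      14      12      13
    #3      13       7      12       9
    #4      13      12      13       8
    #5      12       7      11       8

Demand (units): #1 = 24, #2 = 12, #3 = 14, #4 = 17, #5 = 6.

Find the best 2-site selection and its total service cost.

Choose W1 and W4; total service cost 538.

With exactly 2 open, each work cell uses its cheapest among the chosen.
{W1, W4}: #1→W1 3·24=72, #2→W4 13·12=156, #3→W4 9·14=126, #4→W4 8·17=136, #5→W4 8·6=48. Service cost 538.
{W1, W2}: service cost 584
{W1, W3}: service cost 671
Among all 6 size-2 choices, {W1, W4} is lowest.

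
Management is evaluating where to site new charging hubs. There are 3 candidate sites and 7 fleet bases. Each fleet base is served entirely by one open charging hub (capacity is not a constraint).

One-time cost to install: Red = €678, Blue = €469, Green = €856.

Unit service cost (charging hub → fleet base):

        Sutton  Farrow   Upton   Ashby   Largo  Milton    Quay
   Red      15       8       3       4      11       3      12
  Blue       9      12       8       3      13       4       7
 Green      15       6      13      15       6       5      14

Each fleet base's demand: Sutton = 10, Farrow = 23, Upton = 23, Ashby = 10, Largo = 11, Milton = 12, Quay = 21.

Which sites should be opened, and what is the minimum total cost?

For any fixed open set, each fleet base goes to its cheapest open site; total = fixed + service.
{Blue}: Sutton→Blue 9·10=90, Farrow→Blue 12·23=276, Upton→Blue 8·23=184, Ashby→Blue 3·10=30, Largo→Blue 13·11=143, Milton→Blue 4·12=48, Quay→Blue 7·21=147. Service 918; fixed 469; total 1387.
{Red}: service 852 + fixed 678 = 1530
{Red, Blue}: service 677 + fixed 1147 = 1824
{Red, Blue, Green}: Sutton→Blue 9·10=90, Farrow→Green 6·23=138, Upton→Red 3·23=69, Ashby→Blue 3·10=30, Largo→Green 6·11=66, Milton→Red 3·12=36, Quay→Blue 7·21=147. Service 576; fixed 2003; total 2579.
No other subset beats 1387.

Open Blue only; minimum total cost 1387.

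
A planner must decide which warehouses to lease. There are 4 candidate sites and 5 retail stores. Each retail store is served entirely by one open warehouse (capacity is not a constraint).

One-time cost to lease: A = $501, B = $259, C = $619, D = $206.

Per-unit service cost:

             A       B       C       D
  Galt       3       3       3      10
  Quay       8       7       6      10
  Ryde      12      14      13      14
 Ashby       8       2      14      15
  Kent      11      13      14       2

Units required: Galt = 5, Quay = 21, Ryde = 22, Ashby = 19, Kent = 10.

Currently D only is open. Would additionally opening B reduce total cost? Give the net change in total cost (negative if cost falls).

Current service cost with {D}: 873.
Adding B: each retail store re-picks its cheapest; new service cost 528, saving 345.
Extra fixed cost: 259. Net change = 259 − 345 = -86.
(Totals: 1079 → 993.)

Yes — net change −86 (cost falls by 86).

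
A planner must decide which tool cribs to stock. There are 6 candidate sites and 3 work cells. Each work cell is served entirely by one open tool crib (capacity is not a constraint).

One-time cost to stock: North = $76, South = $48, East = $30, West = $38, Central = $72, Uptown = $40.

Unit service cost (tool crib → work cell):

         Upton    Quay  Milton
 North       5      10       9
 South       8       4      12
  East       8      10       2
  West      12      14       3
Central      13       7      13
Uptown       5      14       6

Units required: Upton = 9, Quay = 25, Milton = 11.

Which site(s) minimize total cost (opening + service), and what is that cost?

Open South and East; minimum total cost 272.

For any fixed open set, each work cell goes to its cheapest open site; total = fixed + service.
{South, East}: Upton→South 8·9=72, Quay→South 4·25=100, Milton→East 2·11=22. Service 194; fixed 78; total 272.
{South, East, Uptown}: service 167 + fixed 118 = 285
{South, West}: Upton→South 8·9=72, Quay→South 4·25=100, Milton→West 3·11=33. Service 205; fixed 86; total 291.
{North, South, East, West, Central, Uptown}: service 167 + fixed 304 = 471
No other subset beats 272.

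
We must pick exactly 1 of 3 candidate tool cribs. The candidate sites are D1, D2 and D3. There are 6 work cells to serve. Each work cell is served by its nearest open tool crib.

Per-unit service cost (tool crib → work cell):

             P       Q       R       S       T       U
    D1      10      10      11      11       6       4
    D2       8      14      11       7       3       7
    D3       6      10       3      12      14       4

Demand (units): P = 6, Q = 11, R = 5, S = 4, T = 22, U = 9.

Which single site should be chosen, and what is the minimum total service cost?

Choose D2 only; total service cost 414.

With exactly 1 open, each work cell uses its cheapest among the chosen.
{D2}: P→D2 8·6=48, Q→D2 14·11=154, R→D2 11·5=55, S→D2 7·4=28, T→D2 3·22=66, U→D2 7·9=63. Service cost 414.
{D1}: service cost 437
{D3}: service cost 553
Among all 3 size-1 choices, {D2} is lowest.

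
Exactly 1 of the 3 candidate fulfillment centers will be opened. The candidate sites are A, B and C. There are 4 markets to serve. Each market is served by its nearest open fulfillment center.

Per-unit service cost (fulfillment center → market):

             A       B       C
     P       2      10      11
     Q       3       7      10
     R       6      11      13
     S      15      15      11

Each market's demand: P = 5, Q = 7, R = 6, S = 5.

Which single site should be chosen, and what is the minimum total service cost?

Choose A only; total service cost 142.

With exactly 1 open, each market uses its cheapest among the chosen.
{A}: P→A 2·5=10, Q→A 3·7=21, R→A 6·6=36, S→A 15·5=75. Service cost 142.
{B}: service cost 240
{C}: service cost 258
Among all 3 size-1 choices, {A} is lowest.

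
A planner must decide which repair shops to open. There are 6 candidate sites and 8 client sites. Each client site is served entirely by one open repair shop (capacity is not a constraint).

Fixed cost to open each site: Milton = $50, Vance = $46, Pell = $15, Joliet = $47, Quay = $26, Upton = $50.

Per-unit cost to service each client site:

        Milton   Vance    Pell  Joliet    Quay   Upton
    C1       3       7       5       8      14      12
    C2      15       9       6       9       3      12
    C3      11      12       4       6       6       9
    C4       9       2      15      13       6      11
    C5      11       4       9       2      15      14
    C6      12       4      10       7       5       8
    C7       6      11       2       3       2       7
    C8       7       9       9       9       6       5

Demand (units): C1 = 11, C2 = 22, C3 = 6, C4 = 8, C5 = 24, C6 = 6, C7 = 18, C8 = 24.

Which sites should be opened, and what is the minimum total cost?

For any fixed open set, each client site goes to its cheapest open site; total = fixed + service.
{Pell, Joliet, Quay}: C1→Pell 5·11=55, C2→Quay 3·22=66, C3→Pell 4·6=24, C4→Quay 6·8=48, C5→Joliet 2·24=48, C6→Quay 5·6=30, C7→Pell 2·18=36, C8→Quay 6·24=144. Service 451; fixed 88; total 539.
{Vance, Pell, Joliet, Quay}: C1→Pell 5·11=55, C2→Quay 3·22=66, C3→Pell 4·6=24, C4→Vance 2·8=16, C5→Joliet 2·24=48, C6→Vance 4·6=24, C7→Pell 2·18=36, C8→Quay 6·24=144. Service 413; fixed 134; total 547.
{Vance, Pell, Quay}: service 461 + fixed 87 = 548
{Milton, Vance, Pell, Joliet, Quay, Upton}: service 367 + fixed 234 = 601
No other subset beats 539.

Open Pell, Joliet and Quay; minimum total cost 539.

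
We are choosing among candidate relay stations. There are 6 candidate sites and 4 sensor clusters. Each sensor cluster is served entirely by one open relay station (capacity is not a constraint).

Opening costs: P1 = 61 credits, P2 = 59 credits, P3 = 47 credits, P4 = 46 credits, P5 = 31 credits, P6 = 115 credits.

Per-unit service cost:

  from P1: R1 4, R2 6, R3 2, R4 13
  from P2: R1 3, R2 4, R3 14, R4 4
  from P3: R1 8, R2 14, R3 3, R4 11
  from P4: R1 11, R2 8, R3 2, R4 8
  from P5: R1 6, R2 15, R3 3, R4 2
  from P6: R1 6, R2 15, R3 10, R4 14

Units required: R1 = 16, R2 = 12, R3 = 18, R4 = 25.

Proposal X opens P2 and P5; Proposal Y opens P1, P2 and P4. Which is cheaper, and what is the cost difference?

Proposal X: {P2, P5}: R1→P2 3·16=48, R2→P2 4·12=48, R3→P5 3·18=54, R4→P5 2·25=50. Service 200; fixed 90; total 290.
Proposal Y: {P1, P2, P4}: R1→P2 3·16=48, R2→P2 4·12=48, R3→P1 2·18=36, R4→P2 4·25=100. Service 232; fixed 166; total 398.
Difference: |290 − 398| = 108.

Proposal X is cheaper by 108.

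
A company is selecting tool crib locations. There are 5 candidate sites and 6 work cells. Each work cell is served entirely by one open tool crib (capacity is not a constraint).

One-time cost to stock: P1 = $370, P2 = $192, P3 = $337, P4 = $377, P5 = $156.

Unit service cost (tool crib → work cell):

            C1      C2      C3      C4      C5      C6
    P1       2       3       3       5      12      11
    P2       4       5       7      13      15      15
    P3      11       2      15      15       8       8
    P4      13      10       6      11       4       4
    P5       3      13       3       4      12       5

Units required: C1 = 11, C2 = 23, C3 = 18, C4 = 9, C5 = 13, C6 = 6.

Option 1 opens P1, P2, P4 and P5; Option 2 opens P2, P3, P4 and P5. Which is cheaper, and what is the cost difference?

Option 2 is cheaper by 45.

Option 1: {P1, P2, P4, P5}: C1→P1 2·11=22, C2→P1 3·23=69, C3→P1 3·18=54, C4→P5 4·9=36, C5→P4 4·13=52, C6→P4 4·6=24. Service 257; fixed 1095; total 1352.
Option 2: {P2, P3, P4, P5}: C1→P5 3·11=33, C2→P3 2·23=46, C3→P5 3·18=54, C4→P5 4·9=36, C5→P4 4·13=52, C6→P4 4·6=24. Service 245; fixed 1062; total 1307.
Difference: |1352 − 1307| = 45.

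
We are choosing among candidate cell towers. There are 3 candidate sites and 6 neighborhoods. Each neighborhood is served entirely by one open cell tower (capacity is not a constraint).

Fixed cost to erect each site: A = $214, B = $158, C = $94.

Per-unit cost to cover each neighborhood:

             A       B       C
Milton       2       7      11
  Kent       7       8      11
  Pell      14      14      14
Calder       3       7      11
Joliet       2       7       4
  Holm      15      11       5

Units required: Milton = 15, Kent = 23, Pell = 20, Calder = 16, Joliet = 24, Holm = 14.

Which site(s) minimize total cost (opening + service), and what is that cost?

Open A and C; minimum total cost 945.

For any fixed open set, each neighborhood goes to its cheapest open site; total = fixed + service.
{A, C}: Milton→A 2·15=30, Kent→A 7·23=161, Pell→A 14·20=280, Calder→A 3·16=48, Joliet→A 2·24=48, Holm→C 5·14=70. Service 637; fixed 308; total 945.
{A}: service 777 + fixed 214 = 991
{A, B}: Milton→A 2·15=30, Kent→A 7·23=161, Pell→A 14·20=280, Calder→A 3·16=48, Joliet→A 2·24=48, Holm→B 11·14=154. Service 721; fixed 372; total 1093.
{A, B, C}: Milton→A 2·15=30, Kent→A 7·23=161, Pell→A 14·20=280, Calder→A 3·16=48, Joliet→A 2·24=48, Holm→C 5·14=70. Service 637; fixed 466; total 1103.
No other subset beats 945.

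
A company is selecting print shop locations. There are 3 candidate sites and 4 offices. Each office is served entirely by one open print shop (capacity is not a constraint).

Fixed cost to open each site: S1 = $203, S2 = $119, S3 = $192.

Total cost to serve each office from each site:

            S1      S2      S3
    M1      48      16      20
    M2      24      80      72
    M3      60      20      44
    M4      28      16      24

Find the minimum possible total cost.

For any fixed open set, each office goes to its cheapest open site; total = fixed + service.
{S2}: M1→S2 16, M2→S2 80, M3→S2 20, M4→S2 16. Service 132; fixed 119; total 251.
{S3}: service 160 + fixed 192 = 352
{S1}: service 160 + fixed 203 = 363
{S1, S2, S3}: M1→S2 16, M2→S1 24, M3→S2 20, M4→S2 16. Service 76; fixed 514; total 590.
No other subset beats 251.

Minimum total cost: 251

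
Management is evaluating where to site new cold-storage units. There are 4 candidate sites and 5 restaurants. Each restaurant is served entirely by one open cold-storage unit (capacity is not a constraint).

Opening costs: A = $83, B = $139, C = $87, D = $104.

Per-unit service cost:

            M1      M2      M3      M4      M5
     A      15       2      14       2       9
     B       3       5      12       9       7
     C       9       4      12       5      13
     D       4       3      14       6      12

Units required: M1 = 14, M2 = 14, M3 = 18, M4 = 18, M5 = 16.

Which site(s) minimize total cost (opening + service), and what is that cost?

Open A and B; minimum total cost 656.

For any fixed open set, each restaurant goes to its cheapest open site; total = fixed + service.
{A, B}: M1→B 3·14=42, M2→A 2·14=28, M3→B 12·18=216, M4→A 2·18=36, M5→B 7·16=112. Service 434; fixed 222; total 656.
{A, D}: M1→D 4·14=56, M2→A 2·14=28, M3→A 14·18=252, M4→A 2·18=36, M5→A 9·16=144. Service 516; fixed 187; total 703.
{A, C}: service 550 + fixed 170 = 720
{A, B, C, D}: service 434 + fixed 413 = 847
(All 15 nonempty subsets were checked; A and B is lowest.)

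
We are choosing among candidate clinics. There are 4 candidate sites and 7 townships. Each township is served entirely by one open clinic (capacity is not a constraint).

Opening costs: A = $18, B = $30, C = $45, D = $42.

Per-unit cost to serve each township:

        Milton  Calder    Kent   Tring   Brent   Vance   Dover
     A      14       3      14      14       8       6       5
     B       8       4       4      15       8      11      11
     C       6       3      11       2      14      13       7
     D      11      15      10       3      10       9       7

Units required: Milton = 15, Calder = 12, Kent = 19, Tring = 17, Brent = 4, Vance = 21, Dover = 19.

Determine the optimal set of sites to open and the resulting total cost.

Open A, B and C; minimum total cost 582.

For any fixed open set, each township goes to its cheapest open site; total = fixed + service.
{A, B, C}: Milton→C 6·15=90, Calder→A 3·12=36, Kent→B 4·19=76, Tring→C 2·17=34, Brent→A 8·4=32, Vance→A 6·21=126, Dover→A 5·19=95. Service 489; fixed 93; total 582.
{A, B, C, D}: service 489 + fixed 135 = 624
{A, B, D}: service 536 + fixed 90 = 626
{A}: service 1003 + fixed 18 = 1021
No other subset beats 582.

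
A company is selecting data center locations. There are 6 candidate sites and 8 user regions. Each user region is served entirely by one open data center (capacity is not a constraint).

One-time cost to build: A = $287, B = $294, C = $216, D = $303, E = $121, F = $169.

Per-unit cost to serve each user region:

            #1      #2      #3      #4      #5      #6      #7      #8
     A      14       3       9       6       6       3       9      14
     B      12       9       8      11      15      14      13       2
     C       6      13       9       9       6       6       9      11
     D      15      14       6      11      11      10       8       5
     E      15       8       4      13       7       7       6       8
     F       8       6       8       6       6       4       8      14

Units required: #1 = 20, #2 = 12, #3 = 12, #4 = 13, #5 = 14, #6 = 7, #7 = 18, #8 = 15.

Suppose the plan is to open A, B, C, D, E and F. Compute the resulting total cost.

Total cost: 1915

Each user region is assigned to its cheapest site among the open ones.
{A, B, C, D, E, F}: #1→C 6·20=120, #2→A 3·12=36, #3→E 4·12=48, #4→A 6·13=78, #5→A 6·14=84, #6→A 3·7=21, #7→E 6·18=108, #8→B 2·15=30. Service 525; fixed 1390; total 1915.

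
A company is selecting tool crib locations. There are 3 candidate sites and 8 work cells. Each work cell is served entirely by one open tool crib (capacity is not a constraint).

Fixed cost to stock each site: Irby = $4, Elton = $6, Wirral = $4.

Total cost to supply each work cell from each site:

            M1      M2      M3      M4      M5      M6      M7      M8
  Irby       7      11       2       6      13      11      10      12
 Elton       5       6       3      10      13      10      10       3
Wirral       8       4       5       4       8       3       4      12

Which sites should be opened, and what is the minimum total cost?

Open Elton and Wirral; minimum total cost 44.

For any fixed open set, each work cell goes to its cheapest open site; total = fixed + service.
{Elton, Wirral}: M1→Elton 5, M2→Wirral 4, M3→Elton 3, M4→Wirral 4, M5→Wirral 8, M6→Wirral 3, M7→Wirral 4, M8→Elton 3. Service 34; fixed 10; total 44.
{Irby, Elton, Wirral}: service 33 + fixed 14 = 47
{Irby, Wirral}: service 44 + fixed 8 = 52
{Irby}: service 72 + fixed 4 = 76
No other subset beats 44.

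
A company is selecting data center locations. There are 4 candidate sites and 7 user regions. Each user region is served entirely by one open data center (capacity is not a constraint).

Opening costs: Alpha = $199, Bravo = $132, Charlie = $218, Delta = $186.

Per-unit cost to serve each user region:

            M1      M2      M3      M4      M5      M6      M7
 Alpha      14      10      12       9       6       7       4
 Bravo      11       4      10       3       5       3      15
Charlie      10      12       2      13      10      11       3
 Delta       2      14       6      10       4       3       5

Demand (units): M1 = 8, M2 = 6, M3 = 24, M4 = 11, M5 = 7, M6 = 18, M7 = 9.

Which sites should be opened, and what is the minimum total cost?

For any fixed open set, each user region goes to its cheapest open site; total = fixed + service.
{Bravo, Charlie}: M1→Charlie 10·8=80, M2→Bravo 4·6=24, M3→Charlie 2·24=48, M4→Bravo 3·11=33, M5→Bravo 5·7=35, M6→Bravo 3·18=54, M7→Charlie 3·9=27. Service 301; fixed 350; total 651.
{Bravo, Delta}: M1→Delta 2·8=16, M2→Bravo 4·6=24, M3→Delta 6·24=144, M4→Bravo 3·11=33, M5→Delta 4·7=28, M6→Bravo 3·18=54, M7→Delta 5·9=45. Service 344; fixed 318; total 662.
{Delta}: service 481 + fixed 186 = 667
{Alpha, Bravo, Charlie, Delta}: M1→Delta 2·8=16, M2→Bravo 4·6=24, M3→Charlie 2·24=48, M4→Bravo 3·11=33, M5→Delta 4·7=28, M6→Bravo 3·18=54, M7→Charlie 3·9=27. Service 230; fixed 735; total 965.
No other subset beats 651.

Open Bravo and Charlie; minimum total cost 651.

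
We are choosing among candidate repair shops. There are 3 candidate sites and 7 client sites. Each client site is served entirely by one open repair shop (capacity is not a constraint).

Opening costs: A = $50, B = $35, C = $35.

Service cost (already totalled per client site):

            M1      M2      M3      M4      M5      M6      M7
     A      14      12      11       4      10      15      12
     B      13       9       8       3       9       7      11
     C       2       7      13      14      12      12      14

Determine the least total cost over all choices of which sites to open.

Minimum total cost: 95

For any fixed open set, each client site goes to its cheapest open site; total = fixed + service.
{B}: M1→B 13, M2→B 9, M3→B 8, M4→B 3, M5→B 9, M6→B 7, M7→B 11. Service 60; fixed 35; total 95.
{C}: service 74 + fixed 35 = 109
{B, C}: M1→C 2, M2→C 7, M3→B 8, M4→B 3, M5→B 9, M6→B 7, M7→B 11. Service 47; fixed 70; total 117.
{A, B, C}: service 47 + fixed 120 = 167
No other subset beats 95.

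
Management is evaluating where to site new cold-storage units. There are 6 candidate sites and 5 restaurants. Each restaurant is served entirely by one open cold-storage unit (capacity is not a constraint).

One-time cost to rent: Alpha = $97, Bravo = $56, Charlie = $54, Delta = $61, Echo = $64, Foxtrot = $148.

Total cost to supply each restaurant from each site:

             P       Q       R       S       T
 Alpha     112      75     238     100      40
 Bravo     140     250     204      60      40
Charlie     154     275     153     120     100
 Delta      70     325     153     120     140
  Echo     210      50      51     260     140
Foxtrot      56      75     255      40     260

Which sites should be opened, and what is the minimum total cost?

Open Bravo, Delta and Echo; minimum total cost 452.

For any fixed open set, each restaurant goes to its cheapest open site; total = fixed + service.
{Bravo, Delta, Echo}: P→Delta 70, Q→Echo 50, R→Echo 51, S→Bravo 60, T→Bravo 40. Service 271; fixed 181; total 452.
{Bravo, Echo}: P→Bravo 140, Q→Echo 50, R→Echo 51, S→Bravo 60, T→Bravo 40. Service 341; fixed 120; total 461.
{Bravo, Echo, Foxtrot}: service 237 + fixed 268 = 505
{Alpha, Bravo, Charlie, Delta, Echo, Foxtrot}: service 237 + fixed 480 = 717
No other subset beats 452.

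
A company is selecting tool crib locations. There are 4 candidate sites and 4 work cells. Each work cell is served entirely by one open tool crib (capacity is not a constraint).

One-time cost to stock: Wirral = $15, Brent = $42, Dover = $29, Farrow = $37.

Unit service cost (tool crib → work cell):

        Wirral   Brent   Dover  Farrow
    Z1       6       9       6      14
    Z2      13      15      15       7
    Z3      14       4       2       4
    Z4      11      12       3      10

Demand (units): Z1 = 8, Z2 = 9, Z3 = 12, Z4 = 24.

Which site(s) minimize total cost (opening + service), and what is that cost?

For any fixed open set, each work cell goes to its cheapest open site; total = fixed + service.
{Dover, Farrow}: Z1→Dover 6·8=48, Z2→Farrow 7·9=63, Z3→Dover 2·12=24, Z4→Dover 3·24=72. Service 207; fixed 66; total 273.
{Wirral, Dover, Farrow}: service 207 + fixed 81 = 288
{Wirral, Dover}: service 261 + fixed 44 = 305
{Wirral, Brent, Dover, Farrow}: service 207 + fixed 123 = 330
No other subset beats 273.

Open Dover and Farrow; minimum total cost 273.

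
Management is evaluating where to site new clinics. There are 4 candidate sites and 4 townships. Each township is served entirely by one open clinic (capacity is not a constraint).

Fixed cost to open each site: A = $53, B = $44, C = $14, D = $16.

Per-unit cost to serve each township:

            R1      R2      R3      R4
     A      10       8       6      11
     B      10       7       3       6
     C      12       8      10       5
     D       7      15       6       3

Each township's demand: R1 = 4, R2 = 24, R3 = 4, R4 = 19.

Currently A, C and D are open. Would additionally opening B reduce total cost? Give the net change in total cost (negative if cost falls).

No — net change +8 (cost rises by 8).

Current service cost with {A, C, D}: 301.
Adding B: each township re-picks its cheapest; new service cost 265, saving 36.
Extra fixed cost: 44. Net change = 44 − 36 = 8.
(Totals: 384 → 392.)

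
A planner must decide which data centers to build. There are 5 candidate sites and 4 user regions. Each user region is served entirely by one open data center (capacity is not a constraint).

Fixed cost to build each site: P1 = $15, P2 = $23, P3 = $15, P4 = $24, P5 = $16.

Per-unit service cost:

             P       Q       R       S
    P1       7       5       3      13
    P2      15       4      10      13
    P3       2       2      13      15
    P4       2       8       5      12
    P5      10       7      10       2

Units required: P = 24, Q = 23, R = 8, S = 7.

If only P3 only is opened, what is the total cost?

Each user region is assigned to its cheapest site among the open ones.
{P3}: P→P3 2·24=48, Q→P3 2·23=46, R→P3 13·8=104, S→P3 15·7=105. Service 303; fixed 15; total 318.

Total cost: 318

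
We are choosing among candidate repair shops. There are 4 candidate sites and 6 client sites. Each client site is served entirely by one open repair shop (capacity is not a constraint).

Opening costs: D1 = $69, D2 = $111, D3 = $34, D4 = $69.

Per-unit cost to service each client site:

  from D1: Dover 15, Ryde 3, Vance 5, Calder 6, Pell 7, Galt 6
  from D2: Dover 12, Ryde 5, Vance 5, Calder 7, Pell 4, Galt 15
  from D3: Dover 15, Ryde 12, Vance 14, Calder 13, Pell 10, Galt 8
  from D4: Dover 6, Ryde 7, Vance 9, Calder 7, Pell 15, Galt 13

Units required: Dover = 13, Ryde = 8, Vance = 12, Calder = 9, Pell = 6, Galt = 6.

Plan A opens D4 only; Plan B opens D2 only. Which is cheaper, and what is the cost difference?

Plan A is cheaper by 2.

Plan A: {D4}: Dover→D4 6·13=78, Ryde→D4 7·8=56, Vance→D4 9·12=108, Calder→D4 7·9=63, Pell→D4 15·6=90, Galt→D4 13·6=78. Service 473; fixed 69; total 542.
Plan B: {D2}: Dover→D2 12·13=156, Ryde→D2 5·8=40, Vance→D2 5·12=60, Calder→D2 7·9=63, Pell→D2 4·6=24, Galt→D2 15·6=90. Service 433; fixed 111; total 544.
Difference: |542 − 544| = 2.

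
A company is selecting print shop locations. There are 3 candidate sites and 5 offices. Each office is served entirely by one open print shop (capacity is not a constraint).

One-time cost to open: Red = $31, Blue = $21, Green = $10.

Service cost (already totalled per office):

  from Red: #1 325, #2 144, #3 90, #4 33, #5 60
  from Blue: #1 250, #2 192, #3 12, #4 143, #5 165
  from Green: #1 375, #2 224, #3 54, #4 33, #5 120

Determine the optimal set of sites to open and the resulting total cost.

Open Red and Blue; minimum total cost 551.

For any fixed open set, each office goes to its cheapest open site; total = fixed + service.
{Red, Blue}: #1→Blue 250, #2→Red 144, #3→Blue 12, #4→Red 33, #5→Red 60. Service 499; fixed 52; total 551.
{Red, Blue, Green}: service 499 + fixed 62 = 561
{Blue, Green}: #1→Blue 250, #2→Blue 192, #3→Blue 12, #4→Green 33, #5→Green 120. Service 607; fixed 31; total 638.
{Green}: #1→Green 375, #2→Green 224, #3→Green 54, #4→Green 33, #5→Green 120. Service 806; fixed 10; total 816.
No other subset beats 551.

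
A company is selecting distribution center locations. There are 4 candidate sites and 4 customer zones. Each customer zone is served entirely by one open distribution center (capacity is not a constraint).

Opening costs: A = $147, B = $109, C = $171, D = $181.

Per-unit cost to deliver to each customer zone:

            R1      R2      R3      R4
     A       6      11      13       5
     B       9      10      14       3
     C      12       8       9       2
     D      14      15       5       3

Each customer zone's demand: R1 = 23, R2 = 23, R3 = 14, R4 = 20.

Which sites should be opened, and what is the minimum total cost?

Open C only; minimum total cost 797.

For any fixed open set, each customer zone goes to its cheapest open site; total = fixed + service.
{C}: R1→C 12·23=276, R2→C 8·23=184, R3→C 9·14=126, R4→C 2·20=40. Service 626; fixed 171; total 797.
{B}: R1→B 9·23=207, R2→B 10·23=230, R3→B 14·14=196, R4→B 3·20=60. Service 693; fixed 109; total 802.
{A, C}: R1→A 6·23=138, R2→C 8·23=184, R3→C 9·14=126, R4→C 2·20=40. Service 488; fixed 318; total 806.
{A, B, C, D}: service 432 + fixed 608 = 1040
(All 15 nonempty subsets were checked; C only is lowest.)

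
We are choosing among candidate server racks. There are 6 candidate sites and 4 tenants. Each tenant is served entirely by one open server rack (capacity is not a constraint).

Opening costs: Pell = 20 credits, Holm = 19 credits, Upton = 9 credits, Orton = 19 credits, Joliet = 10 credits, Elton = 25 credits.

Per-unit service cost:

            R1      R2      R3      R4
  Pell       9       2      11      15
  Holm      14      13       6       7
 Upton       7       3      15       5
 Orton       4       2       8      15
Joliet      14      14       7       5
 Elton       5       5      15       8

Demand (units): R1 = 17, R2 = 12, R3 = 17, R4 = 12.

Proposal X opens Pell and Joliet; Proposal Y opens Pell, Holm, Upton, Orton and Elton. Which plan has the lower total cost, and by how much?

Proposal X: {Pell, Joliet}: R1→Pell 9·17=153, R2→Pell 2·12=24, R3→Joliet 7·17=119, R4→Joliet 5·12=60. Service 356; fixed 30; total 386.
Proposal Y: {Pell, Holm, Upton, Orton, Elton}: R1→Orton 4·17=68, R2→Pell 2·12=24, R3→Holm 6·17=102, R4→Upton 5·12=60. Service 254; fixed 92; total 346.
Difference: |386 − 346| = 40.

Proposal Y is cheaper by 40.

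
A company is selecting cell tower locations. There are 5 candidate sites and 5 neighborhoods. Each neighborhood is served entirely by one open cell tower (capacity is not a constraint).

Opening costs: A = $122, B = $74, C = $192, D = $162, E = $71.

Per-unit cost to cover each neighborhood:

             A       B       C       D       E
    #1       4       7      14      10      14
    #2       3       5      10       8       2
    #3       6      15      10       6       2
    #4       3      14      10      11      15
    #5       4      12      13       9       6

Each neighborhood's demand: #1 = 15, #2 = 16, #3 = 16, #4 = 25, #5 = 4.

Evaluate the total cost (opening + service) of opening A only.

Each neighborhood is assigned to its cheapest site among the open ones.
{A}: #1→A 4·15=60, #2→A 3·16=48, #3→A 6·16=96, #4→A 3·25=75, #5→A 4·4=16. Service 295; fixed 122; total 417.

Total cost: 417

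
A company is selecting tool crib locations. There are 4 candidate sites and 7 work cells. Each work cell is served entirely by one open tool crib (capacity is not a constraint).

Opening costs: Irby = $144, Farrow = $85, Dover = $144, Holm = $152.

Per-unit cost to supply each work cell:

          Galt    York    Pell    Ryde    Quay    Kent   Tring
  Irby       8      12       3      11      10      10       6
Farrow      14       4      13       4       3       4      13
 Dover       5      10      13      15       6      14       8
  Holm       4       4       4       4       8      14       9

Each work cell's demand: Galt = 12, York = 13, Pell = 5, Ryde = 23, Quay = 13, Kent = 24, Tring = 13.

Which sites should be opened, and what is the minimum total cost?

For any fixed open set, each work cell goes to its cheapest open site; total = fixed + service.
{Irby, Farrow}: Galt→Irby 8·12=96, York→Farrow 4·13=52, Pell→Irby 3·5=15, Ryde→Farrow 4·23=92, Quay→Farrow 3·13=39, Kent→Farrow 4·24=96, Tring→Irby 6·13=78. Service 468; fixed 229; total 697.
{Farrow, Holm}: Galt→Holm 4·12=48, York→Farrow 4·13=52, Pell→Holm 4·5=20, Ryde→Farrow 4·23=92, Quay→Farrow 3·13=39, Kent→Farrow 4·24=96, Tring→Holm 9·13=117. Service 464; fixed 237; total 701.
{Farrow, Dover}: service 508 + fixed 229 = 737
{Irby, Farrow, Dover, Holm}: service 420 + fixed 525 = 945
(All 15 nonempty subsets were checked; Irby and Farrow is lowest.)

Open Irby and Farrow; minimum total cost 697.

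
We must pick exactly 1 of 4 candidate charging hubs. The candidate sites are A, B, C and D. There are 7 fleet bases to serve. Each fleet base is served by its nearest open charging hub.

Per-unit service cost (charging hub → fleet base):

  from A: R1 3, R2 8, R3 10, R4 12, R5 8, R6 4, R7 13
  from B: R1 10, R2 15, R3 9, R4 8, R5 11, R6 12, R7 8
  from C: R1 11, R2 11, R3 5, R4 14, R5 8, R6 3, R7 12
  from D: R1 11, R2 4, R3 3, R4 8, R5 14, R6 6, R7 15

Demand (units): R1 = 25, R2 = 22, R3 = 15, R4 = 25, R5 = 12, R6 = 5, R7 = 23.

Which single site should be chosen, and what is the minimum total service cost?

With exactly 1 open, each fleet base uses its cheapest among the chosen.
{A}: R1→A 3·25=75, R2→A 8·22=176, R3→A 10·15=150, R4→A 12·25=300, R5→A 8·12=96, R6→A 4·5=20, R7→A 13·23=299. Service cost 1116.
{D}: service cost 1151
{B}: service cost 1291
Among all 4 size-1 choices, {A} is lowest.

Choose A only; total service cost 1116.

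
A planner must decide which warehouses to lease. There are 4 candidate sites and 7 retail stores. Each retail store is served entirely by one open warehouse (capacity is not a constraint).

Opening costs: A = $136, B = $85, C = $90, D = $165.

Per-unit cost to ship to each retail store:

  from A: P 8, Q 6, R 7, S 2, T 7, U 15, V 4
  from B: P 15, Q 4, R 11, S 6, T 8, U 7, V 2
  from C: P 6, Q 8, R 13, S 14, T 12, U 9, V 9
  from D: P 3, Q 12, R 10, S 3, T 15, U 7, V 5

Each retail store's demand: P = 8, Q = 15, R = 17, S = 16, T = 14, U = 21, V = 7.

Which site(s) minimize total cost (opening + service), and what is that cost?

For any fixed open set, each retail store goes to its cheapest open site; total = fixed + service.
{A, B}: P→A 8·8=64, Q→B 4·15=60, R→A 7·17=119, S→A 2·16=32, T→A 7·14=98, U→B 7·21=147, V→B 2·7=14. Service 534; fixed 221; total 755.
{B}: P→B 15·8=120, Q→B 4·15=60, R→B 11·17=187, S→B 6·16=96, T→B 8·14=112, U→B 7·21=147, V→B 2·7=14. Service 736; fixed 85; total 821.
{B, D}: service 575 + fixed 250 = 825
{A, B, C, D}: service 494 + fixed 476 = 970
(All 15 nonempty subsets were checked; A and B is lowest.)

Open A and B; minimum total cost 755.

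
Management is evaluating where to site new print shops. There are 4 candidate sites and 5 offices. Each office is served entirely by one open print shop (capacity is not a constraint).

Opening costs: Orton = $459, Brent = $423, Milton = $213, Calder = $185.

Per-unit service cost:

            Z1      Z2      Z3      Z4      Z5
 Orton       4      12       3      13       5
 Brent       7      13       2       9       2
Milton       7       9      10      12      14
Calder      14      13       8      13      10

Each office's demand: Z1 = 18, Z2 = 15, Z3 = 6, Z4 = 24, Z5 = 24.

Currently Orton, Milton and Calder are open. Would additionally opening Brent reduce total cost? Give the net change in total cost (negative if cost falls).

Current service cost with {Orton, Milton, Calder}: 633.
Adding Brent: each office re-picks its cheapest; new service cost 483, saving 150.
Extra fixed cost: 423. Net change = 423 − 150 = 273.
(Totals: 1490 → 1763.)

No — net change +273 (cost rises by 273).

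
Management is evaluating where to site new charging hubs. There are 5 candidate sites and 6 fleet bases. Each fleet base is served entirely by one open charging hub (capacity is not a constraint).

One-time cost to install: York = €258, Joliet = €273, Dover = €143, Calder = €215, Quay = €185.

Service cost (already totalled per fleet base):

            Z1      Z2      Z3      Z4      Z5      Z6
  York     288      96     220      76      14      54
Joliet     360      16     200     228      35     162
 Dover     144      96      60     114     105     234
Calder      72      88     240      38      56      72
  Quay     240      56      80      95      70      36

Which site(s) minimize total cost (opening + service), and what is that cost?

Open Calder and Quay; minimum total cost 738.

For any fixed open set, each fleet base goes to its cheapest open site; total = fixed + service.
{Calder, Quay}: Z1→Calder 72, Z2→Quay 56, Z3→Quay 80, Z4→Calder 38, Z5→Calder 56, Z6→Quay 36. Service 338; fixed 400; total 738.
{Dover, Calder}: service 386 + fixed 358 = 744
{Quay}: Z1→Quay 240, Z2→Quay 56, Z3→Quay 80, Z4→Quay 95, Z5→Quay 70, Z6→Quay 36. Service 577; fixed 185; total 762.
{York, Joliet, Dover, Calder, Quay}: Z1→Calder 72, Z2→Joliet 16, Z3→Dover 60, Z4→Calder 38, Z5→York 14, Z6→Quay 36. Service 236; fixed 1074; total 1310.
No other subset beats 738.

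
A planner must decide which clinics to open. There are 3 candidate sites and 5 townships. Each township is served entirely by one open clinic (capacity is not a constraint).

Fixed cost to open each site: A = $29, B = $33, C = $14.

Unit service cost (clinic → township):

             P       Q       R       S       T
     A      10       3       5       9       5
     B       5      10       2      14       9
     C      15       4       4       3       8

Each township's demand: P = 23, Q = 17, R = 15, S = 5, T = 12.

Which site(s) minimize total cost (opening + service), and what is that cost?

Open A, B and C; minimum total cost 347.

For any fixed open set, each township goes to its cheapest open site; total = fixed + service.
{A, B, C}: P→B 5·23=115, Q→A 3·17=51, R→B 2·15=30, S→C 3·5=15, T→A 5·12=60. Service 271; fixed 76; total 347.
{A, B}: P→B 5·23=115, Q→A 3·17=51, R→B 2·15=30, S→A 9·5=45, T→A 5·12=60. Service 301; fixed 62; total 363.
{B, C}: service 324 + fixed 47 = 371
{C}: P→C 15·23=345, Q→C 4·17=68, R→C 4·15=60, S→C 3·5=15, T→C 8·12=96. Service 584; fixed 14; total 598.
No other subset beats 347.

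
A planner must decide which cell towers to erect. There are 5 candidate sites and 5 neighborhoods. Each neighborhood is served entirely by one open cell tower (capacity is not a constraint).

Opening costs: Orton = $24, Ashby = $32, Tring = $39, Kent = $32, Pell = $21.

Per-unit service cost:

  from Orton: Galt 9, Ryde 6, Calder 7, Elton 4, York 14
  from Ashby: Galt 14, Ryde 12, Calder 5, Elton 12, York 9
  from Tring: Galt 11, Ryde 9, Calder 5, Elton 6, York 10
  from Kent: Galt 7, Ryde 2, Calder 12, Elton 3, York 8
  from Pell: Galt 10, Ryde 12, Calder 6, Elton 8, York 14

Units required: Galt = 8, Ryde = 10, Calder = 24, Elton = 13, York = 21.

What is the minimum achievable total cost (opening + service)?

Minimum total cost: 467

For any fixed open set, each neighborhood goes to its cheapest open site; total = fixed + service.
{Ashby, Kent}: Galt→Kent 7·8=56, Ryde→Kent 2·10=20, Calder→Ashby 5·24=120, Elton→Kent 3·13=39, York→Kent 8·21=168. Service 403; fixed 64; total 467.
{Tring, Kent}: service 403 + fixed 71 = 474
{Kent, Pell}: Galt→Kent 7·8=56, Ryde→Kent 2·10=20, Calder→Pell 6·24=144, Elton→Kent 3·13=39, York→Kent 8·21=168. Service 427; fixed 53; total 480.
{Orton, Ashby, Tring, Kent, Pell}: Galt→Kent 7·8=56, Ryde→Kent 2·10=20, Calder→Ashby 5·24=120, Elton→Kent 3·13=39, York→Kent 8·21=168. Service 403; fixed 148; total 551.
No other subset beats 467.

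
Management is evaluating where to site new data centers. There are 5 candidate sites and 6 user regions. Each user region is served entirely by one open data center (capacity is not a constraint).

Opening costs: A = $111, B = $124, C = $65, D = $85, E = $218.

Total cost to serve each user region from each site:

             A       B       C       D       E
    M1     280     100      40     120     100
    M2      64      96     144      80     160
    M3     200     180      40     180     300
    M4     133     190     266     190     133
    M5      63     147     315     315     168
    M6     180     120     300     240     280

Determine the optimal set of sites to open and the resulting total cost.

Open A and C; minimum total cost 696.

For any fixed open set, each user region goes to its cheapest open site; total = fixed + service.
{A, C}: M1→C 40, M2→A 64, M3→C 40, M4→A 133, M5→A 63, M6→A 180. Service 520; fixed 176; total 696.
{A, B, C}: service 460 + fixed 300 = 760
{A, C, D}: M1→C 40, M2→A 64, M3→C 40, M4→A 133, M5→A 63, M6→A 180. Service 520; fixed 261; total 781.
{A, B, C, D, E}: M1→C 40, M2→A 64, M3→C 40, M4→A 133, M5→A 63, M6→B 120. Service 460; fixed 603; total 1063.
No other subset beats 696.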